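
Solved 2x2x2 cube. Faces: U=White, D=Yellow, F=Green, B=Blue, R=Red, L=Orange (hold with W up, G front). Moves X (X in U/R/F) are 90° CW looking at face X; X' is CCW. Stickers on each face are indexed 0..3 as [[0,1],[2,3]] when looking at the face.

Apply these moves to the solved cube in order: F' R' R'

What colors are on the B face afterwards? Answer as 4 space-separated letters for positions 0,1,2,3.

Answer: G B G B

Derivation:
After move 1 (F'): F=GGGG U=WWRR R=YRYR D=OOYY L=OWOW
After move 2 (R'): R=RRYY U=WBRB F=GWGR D=OGYG B=YBOB
After move 3 (R'): R=RYRY U=WORY F=GBGB D=OWYR B=GBGB
Query: B face = GBGB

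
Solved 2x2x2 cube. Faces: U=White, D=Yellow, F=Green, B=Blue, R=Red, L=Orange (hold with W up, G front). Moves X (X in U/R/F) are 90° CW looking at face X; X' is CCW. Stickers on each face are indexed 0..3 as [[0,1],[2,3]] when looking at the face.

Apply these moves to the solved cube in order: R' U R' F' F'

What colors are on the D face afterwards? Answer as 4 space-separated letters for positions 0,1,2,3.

After move 1 (R'): R=RRRR U=WBWB F=GWGW D=YGYG B=YBYB
After move 2 (U): U=WWBB F=RRGW R=YBRR B=OOYB L=GWOO
After move 3 (R'): R=BRYR U=WYBO F=RWGB D=YRYW B=GOGB
After move 4 (F'): F=WBRG U=WYBY R=RRYR D=WOYW L=GOOB
After move 5 (F'): F=BGWR U=WYRY R=ORWR D=OBYW L=GYOB
Query: D face = OBYW

Answer: O B Y W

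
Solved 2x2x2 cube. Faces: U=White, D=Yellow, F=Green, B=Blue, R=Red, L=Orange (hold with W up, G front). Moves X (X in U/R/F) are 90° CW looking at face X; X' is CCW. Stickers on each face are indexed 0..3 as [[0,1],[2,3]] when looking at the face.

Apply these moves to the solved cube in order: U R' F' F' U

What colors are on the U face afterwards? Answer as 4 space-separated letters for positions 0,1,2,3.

Answer: R W Y B

Derivation:
After move 1 (U): U=WWWW F=RRGG R=BBRR B=OOBB L=GGOO
After move 2 (R'): R=BRBR U=WBWO F=RWGW D=YRYG B=YOYB
After move 3 (F'): F=WWRG U=WBBB R=RRYR D=GOYG L=GOOW
After move 4 (F'): F=WGWR U=WBRY R=ORGR D=OWYG L=GBOB
After move 5 (U): U=RWYB F=ORWR R=YOGR B=GBYB L=WGOB
Query: U face = RWYB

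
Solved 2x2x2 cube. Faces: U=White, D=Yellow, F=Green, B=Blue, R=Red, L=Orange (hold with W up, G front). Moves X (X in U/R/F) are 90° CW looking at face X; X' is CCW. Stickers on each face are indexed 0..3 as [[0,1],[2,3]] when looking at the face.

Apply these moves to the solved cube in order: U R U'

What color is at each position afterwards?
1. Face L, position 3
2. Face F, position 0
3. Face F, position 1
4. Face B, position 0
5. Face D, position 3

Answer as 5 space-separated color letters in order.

After move 1 (U): U=WWWW F=RRGG R=BBRR B=OOBB L=GGOO
After move 2 (R): R=RBRB U=WRWG F=RYGY D=YBYO B=WOWB
After move 3 (U'): U=RGWW F=GGGY R=RYRB B=RBWB L=WOOO
Query 1: L[3] = O
Query 2: F[0] = G
Query 3: F[1] = G
Query 4: B[0] = R
Query 5: D[3] = O

Answer: O G G R O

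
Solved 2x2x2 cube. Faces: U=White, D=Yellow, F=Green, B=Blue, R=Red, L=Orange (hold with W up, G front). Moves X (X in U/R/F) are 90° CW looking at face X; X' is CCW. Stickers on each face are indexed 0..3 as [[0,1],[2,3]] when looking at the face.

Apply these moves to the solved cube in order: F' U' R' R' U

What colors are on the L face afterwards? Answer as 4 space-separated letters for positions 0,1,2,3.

Answer: O B O W

Derivation:
After move 1 (F'): F=GGGG U=WWRR R=YRYR D=OOYY L=OWOW
After move 2 (U'): U=WRWR F=OWGG R=GGYR B=YRBB L=BBOW
After move 3 (R'): R=GRGY U=WBWY F=ORGR D=OWYG B=YROB
After move 4 (R'): R=RYGG U=WOWY F=OBGY D=ORYR B=GRWB
After move 5 (U): U=WWYO F=RYGY R=GRGG B=BBWB L=OBOW
Query: L face = OBOW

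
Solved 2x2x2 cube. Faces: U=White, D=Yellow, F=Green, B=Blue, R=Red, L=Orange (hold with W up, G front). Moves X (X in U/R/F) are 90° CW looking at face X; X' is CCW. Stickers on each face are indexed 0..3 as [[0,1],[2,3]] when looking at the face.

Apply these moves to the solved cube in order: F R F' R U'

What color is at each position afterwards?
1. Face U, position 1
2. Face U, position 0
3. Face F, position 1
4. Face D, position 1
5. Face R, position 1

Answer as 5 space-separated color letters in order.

After move 1 (F): F=GGGG U=WWOO R=WRWR D=RRYY L=OYOY
After move 2 (R): R=WWRR U=WGOG F=GRGY D=RBYB B=OBWB
After move 3 (F'): F=RYGG U=WGWR R=BWRR D=YYYB L=OGOO
After move 4 (R): R=RBRW U=WYWG F=RYGB D=YWYO B=RBGB
After move 5 (U'): U=YGWW F=OGGB R=RYRW B=RBGB L=RBOO
Query 1: U[1] = G
Query 2: U[0] = Y
Query 3: F[1] = G
Query 4: D[1] = W
Query 5: R[1] = Y

Answer: G Y G W Y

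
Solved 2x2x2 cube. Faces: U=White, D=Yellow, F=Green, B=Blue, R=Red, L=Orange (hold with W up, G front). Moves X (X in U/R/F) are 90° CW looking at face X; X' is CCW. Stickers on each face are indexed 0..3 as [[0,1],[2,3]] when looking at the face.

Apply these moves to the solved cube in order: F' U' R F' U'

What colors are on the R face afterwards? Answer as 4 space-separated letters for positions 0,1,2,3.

Answer: O Y O G

Derivation:
After move 1 (F'): F=GGGG U=WWRR R=YRYR D=OOYY L=OWOW
After move 2 (U'): U=WRWR F=OWGG R=GGYR B=YRBB L=BBOW
After move 3 (R): R=YGRG U=WWWG F=OOGY D=OBYY B=RRRB
After move 4 (F'): F=OYOG U=WWYR R=BGOG D=BWYY L=BGOW
After move 5 (U'): U=WRWY F=BGOG R=OYOG B=BGRB L=RROW
Query: R face = OYOG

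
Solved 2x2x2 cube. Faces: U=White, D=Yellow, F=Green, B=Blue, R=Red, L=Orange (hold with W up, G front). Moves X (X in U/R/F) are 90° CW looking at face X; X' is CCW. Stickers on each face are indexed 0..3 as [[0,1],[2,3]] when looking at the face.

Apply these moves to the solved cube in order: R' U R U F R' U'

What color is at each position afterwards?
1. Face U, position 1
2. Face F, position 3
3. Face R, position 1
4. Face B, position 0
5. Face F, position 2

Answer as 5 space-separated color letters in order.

After move 1 (R'): R=RRRR U=WBWB F=GWGW D=YGYG B=YBYB
After move 2 (U): U=WWBB F=RRGW R=YBRR B=OOYB L=GWOO
After move 3 (R): R=RYRB U=WRBW F=RGGG D=YYYO B=BOWB
After move 4 (U): U=BWWR F=RYGG R=BORB B=GWWB L=RGOO
After move 5 (F): F=GRGY U=BWOG R=WORB D=RBYO L=RYOY
After move 6 (R'): R=OBWR U=BWOG F=GWGG D=RRYY B=OWBB
After move 7 (U'): U=WGBO F=RYGG R=GWWR B=OBBB L=OWOY
Query 1: U[1] = G
Query 2: F[3] = G
Query 3: R[1] = W
Query 4: B[0] = O
Query 5: F[2] = G

Answer: G G W O G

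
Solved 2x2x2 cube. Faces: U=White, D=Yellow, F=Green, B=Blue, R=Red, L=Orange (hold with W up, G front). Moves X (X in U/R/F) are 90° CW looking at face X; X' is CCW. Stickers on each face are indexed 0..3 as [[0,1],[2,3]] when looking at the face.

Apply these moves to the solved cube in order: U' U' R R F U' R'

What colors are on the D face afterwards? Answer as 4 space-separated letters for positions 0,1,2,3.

After move 1 (U'): U=WWWW F=OOGG R=GGRR B=RRBB L=BBOO
After move 2 (U'): U=WWWW F=BBGG R=OORR B=GGBB L=RROO
After move 3 (R): R=RORO U=WBWG F=BYGY D=YBYG B=WGWB
After move 4 (R): R=RROO U=WYWY F=BBGG D=YWYW B=GGBB
After move 5 (F): F=GBGB U=WYOR R=WRYO D=ORYW L=RYOW
After move 6 (U'): U=YRWO F=RYGB R=GBYO B=WRBB L=GGOW
After move 7 (R'): R=BOGY U=YBWW F=RRGO D=OYYB B=WRRB
Query: D face = OYYB

Answer: O Y Y B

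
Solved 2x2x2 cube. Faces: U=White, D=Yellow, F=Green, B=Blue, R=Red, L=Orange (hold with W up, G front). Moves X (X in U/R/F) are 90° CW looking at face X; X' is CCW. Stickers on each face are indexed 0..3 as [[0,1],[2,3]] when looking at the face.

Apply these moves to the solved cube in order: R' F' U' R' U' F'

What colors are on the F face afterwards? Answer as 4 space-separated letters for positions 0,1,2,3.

Answer: B R Y G

Derivation:
After move 1 (R'): R=RRRR U=WBWB F=GWGW D=YGYG B=YBYB
After move 2 (F'): F=WWGG U=WBRR R=GRYR D=OOYG L=OBOW
After move 3 (U'): U=BRWR F=OBGG R=WWYR B=GRYB L=YBOW
After move 4 (R'): R=WRWY U=BYWG F=ORGR D=OBYG B=GROB
After move 5 (U'): U=YGBW F=YBGR R=ORWY B=WROB L=GROW
After move 6 (F'): F=BRYG U=YGOW R=BROY D=RWYG L=GWOB
Query: F face = BRYG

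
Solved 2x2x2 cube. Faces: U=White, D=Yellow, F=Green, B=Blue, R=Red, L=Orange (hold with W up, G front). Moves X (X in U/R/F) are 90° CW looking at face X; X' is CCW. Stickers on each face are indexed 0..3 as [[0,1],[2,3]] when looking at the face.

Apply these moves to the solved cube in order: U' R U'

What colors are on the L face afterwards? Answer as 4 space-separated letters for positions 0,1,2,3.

Answer: W R O O

Derivation:
After move 1 (U'): U=WWWW F=OOGG R=GGRR B=RRBB L=BBOO
After move 2 (R): R=RGRG U=WOWG F=OYGY D=YBYR B=WRWB
After move 3 (U'): U=OGWW F=BBGY R=OYRG B=RGWB L=WROO
Query: L face = WROO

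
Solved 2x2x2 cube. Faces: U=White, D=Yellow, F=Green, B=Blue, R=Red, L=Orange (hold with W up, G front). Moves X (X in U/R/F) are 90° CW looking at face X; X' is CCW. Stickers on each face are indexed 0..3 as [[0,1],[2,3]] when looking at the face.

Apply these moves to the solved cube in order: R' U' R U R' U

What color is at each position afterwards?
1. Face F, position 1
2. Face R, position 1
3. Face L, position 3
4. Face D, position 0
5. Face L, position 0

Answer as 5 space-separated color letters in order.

Answer: W B O Y R

Derivation:
After move 1 (R'): R=RRRR U=WBWB F=GWGW D=YGYG B=YBYB
After move 2 (U'): U=BBWW F=OOGW R=GWRR B=RRYB L=YBOO
After move 3 (R): R=RGRW U=BOWW F=OGGG D=YYYR B=WRBB
After move 4 (U): U=WBWO F=RGGG R=WRRW B=YBBB L=OGOO
After move 5 (R'): R=RWWR U=WBWY F=RBGO D=YGYG B=RBYB
After move 6 (U): U=WWYB F=RWGO R=RBWR B=OGYB L=RBOO
Query 1: F[1] = W
Query 2: R[1] = B
Query 3: L[3] = O
Query 4: D[0] = Y
Query 5: L[0] = R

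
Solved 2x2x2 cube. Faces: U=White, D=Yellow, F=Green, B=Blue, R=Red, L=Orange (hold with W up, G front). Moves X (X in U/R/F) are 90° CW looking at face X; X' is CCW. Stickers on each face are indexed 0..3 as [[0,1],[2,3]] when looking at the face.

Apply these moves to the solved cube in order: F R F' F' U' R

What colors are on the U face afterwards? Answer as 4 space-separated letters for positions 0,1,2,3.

Answer: G R W G

Derivation:
After move 1 (F): F=GGGG U=WWOO R=WRWR D=RRYY L=OYOY
After move 2 (R): R=WWRR U=WGOG F=GRGY D=RBYB B=OBWB
After move 3 (F'): F=RYGG U=WGWR R=BWRR D=YYYB L=OGOO
After move 4 (F'): F=YGRG U=WGBR R=YWYR D=GOYB L=OROW
After move 5 (U'): U=GRWB F=ORRG R=YGYR B=YWWB L=OBOW
After move 6 (R): R=YYRG U=GRWG F=OORB D=GWYY B=BWRB
Query: U face = GRWG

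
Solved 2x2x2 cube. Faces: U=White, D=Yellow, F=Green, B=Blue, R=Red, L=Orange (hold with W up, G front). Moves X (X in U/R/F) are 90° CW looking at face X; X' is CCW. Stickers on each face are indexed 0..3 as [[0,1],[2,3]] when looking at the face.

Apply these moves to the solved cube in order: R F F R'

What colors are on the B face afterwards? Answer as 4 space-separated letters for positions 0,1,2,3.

After move 1 (R): R=RRRR U=WGWG F=GYGY D=YBYB B=WBWB
After move 2 (F): F=GGYY U=WGOO R=WRGR D=RRYB L=OYOB
After move 3 (F): F=YGYG U=WGBY R=OROR D=GWYB L=OROR
After move 4 (R'): R=RROO U=WWBW F=YGYY D=GGYG B=BBWB
Query: B face = BBWB

Answer: B B W B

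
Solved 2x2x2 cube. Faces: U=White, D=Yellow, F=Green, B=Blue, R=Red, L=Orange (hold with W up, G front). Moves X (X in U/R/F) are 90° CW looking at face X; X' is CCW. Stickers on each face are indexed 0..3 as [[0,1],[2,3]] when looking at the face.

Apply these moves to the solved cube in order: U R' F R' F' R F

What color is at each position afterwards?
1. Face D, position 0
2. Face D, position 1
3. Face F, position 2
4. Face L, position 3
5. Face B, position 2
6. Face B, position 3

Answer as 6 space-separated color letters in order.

After move 1 (U): U=WWWW F=RRGG R=BBRR B=OOBB L=GGOO
After move 2 (R'): R=BRBR U=WBWO F=RWGW D=YRYG B=YOYB
After move 3 (F): F=GRWW U=WBOG R=WROR D=BBYG L=GYOR
After move 4 (R'): R=RRWO U=WYOY F=GBWG D=BRYW B=GOBB
After move 5 (F'): F=BGGW U=WYRW R=RRBO D=YRYW L=GYOO
After move 6 (R): R=BROR U=WGRW F=BRGW D=YBYG B=WOYB
After move 7 (F): F=GBWR U=WGOY R=RRWR D=OBYG L=GYOB
Query 1: D[0] = O
Query 2: D[1] = B
Query 3: F[2] = W
Query 4: L[3] = B
Query 5: B[2] = Y
Query 6: B[3] = B

Answer: O B W B Y B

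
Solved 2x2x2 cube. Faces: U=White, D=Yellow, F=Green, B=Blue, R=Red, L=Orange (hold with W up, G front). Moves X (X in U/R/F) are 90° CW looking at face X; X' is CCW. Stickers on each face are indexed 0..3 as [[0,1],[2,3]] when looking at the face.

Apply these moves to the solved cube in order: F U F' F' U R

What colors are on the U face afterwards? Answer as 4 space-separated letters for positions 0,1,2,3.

After move 1 (F): F=GGGG U=WWOO R=WRWR D=RRYY L=OYOY
After move 2 (U): U=OWOW F=WRGG R=BBWR B=OYBB L=GGOY
After move 3 (F'): F=RGWG U=OWBW R=RBRR D=GYYY L=GWOO
After move 4 (F'): F=GGRW U=OWRR R=YBGR D=WOYY L=GWOB
After move 5 (U): U=RORW F=YBRW R=OYGR B=GWBB L=GGOB
After move 6 (R): R=GORY U=RBRW F=YORY D=WBYG B=WWOB
Query: U face = RBRW

Answer: R B R W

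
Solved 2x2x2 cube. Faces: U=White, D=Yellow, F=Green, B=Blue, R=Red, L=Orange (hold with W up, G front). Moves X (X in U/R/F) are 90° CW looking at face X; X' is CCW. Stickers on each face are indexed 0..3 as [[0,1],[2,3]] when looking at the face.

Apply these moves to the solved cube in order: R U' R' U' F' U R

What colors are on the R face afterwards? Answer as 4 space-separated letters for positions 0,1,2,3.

After move 1 (R): R=RRRR U=WGWG F=GYGY D=YBYB B=WBWB
After move 2 (U'): U=GGWW F=OOGY R=GYRR B=RRWB L=WBOO
After move 3 (R'): R=YRGR U=GWWR F=OGGW D=YOYY B=BRBB
After move 4 (U'): U=WRGW F=WBGW R=OGGR B=YRBB L=BROO
After move 5 (F'): F=BWWG U=WROG R=OGYR D=ROYY L=BWOG
After move 6 (U): U=OWGR F=OGWG R=YRYR B=BWBB L=BWOG
After move 7 (R): R=YYRR U=OGGG F=OOWY D=RBYB B=RWWB
Query: R face = YYRR

Answer: Y Y R R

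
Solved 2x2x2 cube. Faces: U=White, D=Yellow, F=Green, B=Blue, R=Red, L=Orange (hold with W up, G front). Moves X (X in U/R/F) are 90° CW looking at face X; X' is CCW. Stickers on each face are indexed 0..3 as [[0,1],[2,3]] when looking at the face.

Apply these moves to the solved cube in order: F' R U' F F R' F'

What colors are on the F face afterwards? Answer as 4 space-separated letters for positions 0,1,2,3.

After move 1 (F'): F=GGGG U=WWRR R=YRYR D=OOYY L=OWOW
After move 2 (R): R=YYRR U=WGRG F=GOGY D=OBYB B=RBWB
After move 3 (U'): U=GGWR F=OWGY R=GORR B=YYWB L=RBOW
After move 4 (F): F=GOYW U=GGWB R=WORR D=RGYB L=ROOB
After move 5 (F): F=YGWO U=GGBO R=WOBR D=RWYB L=RROG
After move 6 (R'): R=ORWB U=GWBY F=YGWO D=RGYO B=BYWB
After move 7 (F'): F=GOYW U=GWOW R=GRRB D=RGYO L=RYOB
Query: F face = GOYW

Answer: G O Y W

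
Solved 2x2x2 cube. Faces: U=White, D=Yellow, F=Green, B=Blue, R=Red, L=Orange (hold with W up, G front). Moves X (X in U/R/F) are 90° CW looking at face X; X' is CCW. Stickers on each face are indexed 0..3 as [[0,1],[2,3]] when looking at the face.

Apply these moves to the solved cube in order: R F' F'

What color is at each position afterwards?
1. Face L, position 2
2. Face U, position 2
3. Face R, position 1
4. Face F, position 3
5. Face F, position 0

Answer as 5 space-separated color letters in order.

After move 1 (R): R=RRRR U=WGWG F=GYGY D=YBYB B=WBWB
After move 2 (F'): F=YYGG U=WGRR R=BRYR D=OOYB L=OGOW
After move 3 (F'): F=YGYG U=WGBY R=OROR D=GWYB L=OROR
Query 1: L[2] = O
Query 2: U[2] = B
Query 3: R[1] = R
Query 4: F[3] = G
Query 5: F[0] = Y

Answer: O B R G Y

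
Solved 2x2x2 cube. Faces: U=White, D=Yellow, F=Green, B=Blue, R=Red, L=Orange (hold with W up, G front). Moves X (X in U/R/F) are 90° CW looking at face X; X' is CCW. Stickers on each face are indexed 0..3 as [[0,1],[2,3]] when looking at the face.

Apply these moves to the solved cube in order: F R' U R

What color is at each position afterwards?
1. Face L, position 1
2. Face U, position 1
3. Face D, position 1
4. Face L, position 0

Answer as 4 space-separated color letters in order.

After move 1 (F): F=GGGG U=WWOO R=WRWR D=RRYY L=OYOY
After move 2 (R'): R=RRWW U=WBOB F=GWGO D=RGYG B=YBRB
After move 3 (U): U=OWBB F=RRGO R=YBWW B=OYRB L=GWOY
After move 4 (R): R=WYWB U=ORBO F=RGGG D=RRYO B=BYWB
Query 1: L[1] = W
Query 2: U[1] = R
Query 3: D[1] = R
Query 4: L[0] = G

Answer: W R R G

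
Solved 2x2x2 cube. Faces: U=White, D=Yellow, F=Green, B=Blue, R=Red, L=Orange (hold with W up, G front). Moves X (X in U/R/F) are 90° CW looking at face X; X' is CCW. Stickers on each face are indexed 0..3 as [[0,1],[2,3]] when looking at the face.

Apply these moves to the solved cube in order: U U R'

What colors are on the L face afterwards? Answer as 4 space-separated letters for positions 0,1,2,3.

Answer: R R O O

Derivation:
After move 1 (U): U=WWWW F=RRGG R=BBRR B=OOBB L=GGOO
After move 2 (U): U=WWWW F=BBGG R=OORR B=GGBB L=RROO
After move 3 (R'): R=OROR U=WBWG F=BWGW D=YBYG B=YGYB
Query: L face = RROO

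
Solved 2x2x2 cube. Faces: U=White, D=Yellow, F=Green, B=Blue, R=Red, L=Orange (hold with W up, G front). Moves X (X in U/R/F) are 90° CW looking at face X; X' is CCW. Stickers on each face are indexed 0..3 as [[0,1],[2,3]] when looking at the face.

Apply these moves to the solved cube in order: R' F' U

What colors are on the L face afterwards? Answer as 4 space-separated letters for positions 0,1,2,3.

Answer: W W O W

Derivation:
After move 1 (R'): R=RRRR U=WBWB F=GWGW D=YGYG B=YBYB
After move 2 (F'): F=WWGG U=WBRR R=GRYR D=OOYG L=OBOW
After move 3 (U): U=RWRB F=GRGG R=YBYR B=OBYB L=WWOW
Query: L face = WWOW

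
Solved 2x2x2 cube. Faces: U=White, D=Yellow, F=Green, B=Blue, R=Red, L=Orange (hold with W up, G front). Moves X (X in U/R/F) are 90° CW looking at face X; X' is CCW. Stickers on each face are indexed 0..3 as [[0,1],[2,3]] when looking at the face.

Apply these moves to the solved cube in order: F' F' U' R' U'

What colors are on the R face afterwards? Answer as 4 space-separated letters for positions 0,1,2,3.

After move 1 (F'): F=GGGG U=WWRR R=YRYR D=OOYY L=OWOW
After move 2 (F'): F=GGGG U=WWYY R=OROR D=WWYY L=OROR
After move 3 (U'): U=WYWY F=ORGG R=GGOR B=ORBB L=BBOR
After move 4 (R'): R=GRGO U=WBWO F=OYGY D=WRYG B=YRWB
After move 5 (U'): U=BOWW F=BBGY R=OYGO B=GRWB L=YROR
Query: R face = OYGO

Answer: O Y G O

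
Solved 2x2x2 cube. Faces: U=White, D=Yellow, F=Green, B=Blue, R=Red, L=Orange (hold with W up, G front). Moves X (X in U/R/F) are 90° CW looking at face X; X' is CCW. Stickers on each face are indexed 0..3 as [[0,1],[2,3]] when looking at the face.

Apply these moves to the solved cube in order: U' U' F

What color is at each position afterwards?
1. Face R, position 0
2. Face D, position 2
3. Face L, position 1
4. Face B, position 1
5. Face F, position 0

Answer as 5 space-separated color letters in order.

Answer: W Y Y G G

Derivation:
After move 1 (U'): U=WWWW F=OOGG R=GGRR B=RRBB L=BBOO
After move 2 (U'): U=WWWW F=BBGG R=OORR B=GGBB L=RROO
After move 3 (F): F=GBGB U=WWOR R=WOWR D=ROYY L=RYOY
Query 1: R[0] = W
Query 2: D[2] = Y
Query 3: L[1] = Y
Query 4: B[1] = G
Query 5: F[0] = G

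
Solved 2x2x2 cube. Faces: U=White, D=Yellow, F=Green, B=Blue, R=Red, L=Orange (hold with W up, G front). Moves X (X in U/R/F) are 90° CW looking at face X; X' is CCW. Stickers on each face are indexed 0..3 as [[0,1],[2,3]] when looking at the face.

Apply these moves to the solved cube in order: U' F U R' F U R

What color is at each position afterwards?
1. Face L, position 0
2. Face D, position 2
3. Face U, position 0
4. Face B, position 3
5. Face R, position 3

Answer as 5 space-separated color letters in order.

Answer: G Y Y B Y

Derivation:
After move 1 (U'): U=WWWW F=OOGG R=GGRR B=RRBB L=BBOO
After move 2 (F): F=GOGO U=WWOB R=WGWR D=RGYY L=BYOY
After move 3 (U): U=OWBW F=WGGO R=RRWR B=BYBB L=GOOY
After move 4 (R'): R=RRRW U=OBBB F=WWGW D=RGYO B=YYGB
After move 5 (F): F=GWWW U=OBYO R=BRBW D=RRYO L=GROG
After move 6 (U): U=YOOB F=BRWW R=YYBW B=GRGB L=GWOG
After move 7 (R): R=BYWY U=YROW F=BRWO D=RGYG B=BROB
Query 1: L[0] = G
Query 2: D[2] = Y
Query 3: U[0] = Y
Query 4: B[3] = B
Query 5: R[3] = Y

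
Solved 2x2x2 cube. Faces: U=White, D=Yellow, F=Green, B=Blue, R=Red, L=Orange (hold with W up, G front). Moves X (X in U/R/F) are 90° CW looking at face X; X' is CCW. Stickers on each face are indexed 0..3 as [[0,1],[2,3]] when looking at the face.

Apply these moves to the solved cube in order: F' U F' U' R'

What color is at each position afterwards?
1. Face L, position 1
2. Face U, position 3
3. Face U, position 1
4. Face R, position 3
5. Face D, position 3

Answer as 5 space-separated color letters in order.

Answer: W O B O G

Derivation:
After move 1 (F'): F=GGGG U=WWRR R=YRYR D=OOYY L=OWOW
After move 2 (U): U=RWRW F=YRGG R=BBYR B=OWBB L=GGOW
After move 3 (F'): F=RGYG U=RWBY R=OBOR D=GWYY L=GWOR
After move 4 (U'): U=WYRB F=GWYG R=RGOR B=OBBB L=OWOR
After move 5 (R'): R=GRRO U=WBRO F=GYYB D=GWYG B=YBWB
Query 1: L[1] = W
Query 2: U[3] = O
Query 3: U[1] = B
Query 4: R[3] = O
Query 5: D[3] = G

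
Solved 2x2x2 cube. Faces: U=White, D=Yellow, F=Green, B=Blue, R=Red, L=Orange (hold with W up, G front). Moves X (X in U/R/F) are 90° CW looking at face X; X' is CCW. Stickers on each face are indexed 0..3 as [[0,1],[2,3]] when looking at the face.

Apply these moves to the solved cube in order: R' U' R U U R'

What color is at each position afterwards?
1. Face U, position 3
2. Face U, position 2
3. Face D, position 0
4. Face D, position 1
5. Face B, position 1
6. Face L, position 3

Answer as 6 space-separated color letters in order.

Answer: O O Y R G O

Derivation:
After move 1 (R'): R=RRRR U=WBWB F=GWGW D=YGYG B=YBYB
After move 2 (U'): U=BBWW F=OOGW R=GWRR B=RRYB L=YBOO
After move 3 (R): R=RGRW U=BOWW F=OGGG D=YYYR B=WRBB
After move 4 (U): U=WBWO F=RGGG R=WRRW B=YBBB L=OGOO
After move 5 (U): U=WWOB F=WRGG R=YBRW B=OGBB L=RGOO
After move 6 (R'): R=BWYR U=WBOO F=WWGB D=YRYG B=RGYB
Query 1: U[3] = O
Query 2: U[2] = O
Query 3: D[0] = Y
Query 4: D[1] = R
Query 5: B[1] = G
Query 6: L[3] = O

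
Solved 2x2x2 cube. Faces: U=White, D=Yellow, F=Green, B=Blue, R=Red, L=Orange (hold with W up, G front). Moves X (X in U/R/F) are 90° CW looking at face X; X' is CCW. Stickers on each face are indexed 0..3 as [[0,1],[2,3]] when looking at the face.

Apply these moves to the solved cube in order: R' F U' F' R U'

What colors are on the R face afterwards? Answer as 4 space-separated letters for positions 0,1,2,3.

Answer: Y G R G

Derivation:
After move 1 (R'): R=RRRR U=WBWB F=GWGW D=YGYG B=YBYB
After move 2 (F): F=GGWW U=WBOO R=WRBR D=RRYG L=OYOG
After move 3 (U'): U=BOWO F=OYWW R=GGBR B=WRYB L=YBOG
After move 4 (F'): F=YWOW U=BOGB R=RGRR D=BGYG L=YOOW
After move 5 (R): R=RRRG U=BWGW F=YGOG D=BYYW B=BROB
After move 6 (U'): U=WWBG F=YOOG R=YGRG B=RROB L=BROW
Query: R face = YGRG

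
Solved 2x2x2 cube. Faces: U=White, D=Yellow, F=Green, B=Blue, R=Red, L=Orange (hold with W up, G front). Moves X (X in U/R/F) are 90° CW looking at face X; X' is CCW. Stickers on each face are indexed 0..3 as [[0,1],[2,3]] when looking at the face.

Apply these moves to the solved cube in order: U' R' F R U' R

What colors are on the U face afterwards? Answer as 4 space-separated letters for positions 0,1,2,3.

After move 1 (U'): U=WWWW F=OOGG R=GGRR B=RRBB L=BBOO
After move 2 (R'): R=GRGR U=WBWR F=OWGW D=YOYG B=YRYB
After move 3 (F): F=GOWW U=WBOB R=WRRR D=GGYG L=BYOO
After move 4 (R): R=RWRR U=WOOW F=GGWG D=GYYY B=BRBB
After move 5 (U'): U=OWWO F=BYWG R=GGRR B=RWBB L=BROO
After move 6 (R): R=RGRG U=OYWG F=BYWY D=GBYR B=OWWB
Query: U face = OYWG

Answer: O Y W G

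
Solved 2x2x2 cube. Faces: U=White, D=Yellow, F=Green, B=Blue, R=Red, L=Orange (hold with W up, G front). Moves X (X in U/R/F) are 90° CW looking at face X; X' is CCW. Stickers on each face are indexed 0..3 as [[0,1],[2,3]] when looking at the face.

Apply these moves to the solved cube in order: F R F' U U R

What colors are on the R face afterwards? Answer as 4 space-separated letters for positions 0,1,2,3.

Answer: R O R G

Derivation:
After move 1 (F): F=GGGG U=WWOO R=WRWR D=RRYY L=OYOY
After move 2 (R): R=WWRR U=WGOG F=GRGY D=RBYB B=OBWB
After move 3 (F'): F=RYGG U=WGWR R=BWRR D=YYYB L=OGOO
After move 4 (U): U=WWRG F=BWGG R=OBRR B=OGWB L=RYOO
After move 5 (U): U=RWGW F=OBGG R=OGRR B=RYWB L=BWOO
After move 6 (R): R=RORG U=RBGG F=OYGB D=YWYR B=WYWB
Query: R face = RORG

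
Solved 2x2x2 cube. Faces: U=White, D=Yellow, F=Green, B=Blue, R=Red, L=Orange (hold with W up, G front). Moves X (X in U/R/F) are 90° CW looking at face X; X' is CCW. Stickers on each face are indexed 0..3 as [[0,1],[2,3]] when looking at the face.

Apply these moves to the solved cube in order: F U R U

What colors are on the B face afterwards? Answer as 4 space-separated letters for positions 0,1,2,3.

Answer: G G W B

Derivation:
After move 1 (F): F=GGGG U=WWOO R=WRWR D=RRYY L=OYOY
After move 2 (U): U=OWOW F=WRGG R=BBWR B=OYBB L=GGOY
After move 3 (R): R=WBRB U=OROG F=WRGY D=RBYO B=WYWB
After move 4 (U): U=OOGR F=WBGY R=WYRB B=GGWB L=WROY
Query: B face = GGWB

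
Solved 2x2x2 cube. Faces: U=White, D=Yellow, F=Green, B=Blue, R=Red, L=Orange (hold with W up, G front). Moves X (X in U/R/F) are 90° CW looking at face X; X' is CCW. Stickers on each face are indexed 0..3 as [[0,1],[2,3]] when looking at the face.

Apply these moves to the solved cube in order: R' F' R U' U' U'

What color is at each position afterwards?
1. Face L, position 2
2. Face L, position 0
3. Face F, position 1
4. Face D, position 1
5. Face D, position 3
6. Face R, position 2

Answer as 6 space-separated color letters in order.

Answer: O W G Y Y R

Derivation:
After move 1 (R'): R=RRRR U=WBWB F=GWGW D=YGYG B=YBYB
After move 2 (F'): F=WWGG U=WBRR R=GRYR D=OOYG L=OBOW
After move 3 (R): R=YGRR U=WWRG F=WOGG D=OYYY B=RBBB
After move 4 (U'): U=WGWR F=OBGG R=WORR B=YGBB L=RBOW
After move 5 (U'): U=GRWW F=RBGG R=OBRR B=WOBB L=YGOW
After move 6 (U'): U=RWGW F=YGGG R=RBRR B=OBBB L=WOOW
Query 1: L[2] = O
Query 2: L[0] = W
Query 3: F[1] = G
Query 4: D[1] = Y
Query 5: D[3] = Y
Query 6: R[2] = R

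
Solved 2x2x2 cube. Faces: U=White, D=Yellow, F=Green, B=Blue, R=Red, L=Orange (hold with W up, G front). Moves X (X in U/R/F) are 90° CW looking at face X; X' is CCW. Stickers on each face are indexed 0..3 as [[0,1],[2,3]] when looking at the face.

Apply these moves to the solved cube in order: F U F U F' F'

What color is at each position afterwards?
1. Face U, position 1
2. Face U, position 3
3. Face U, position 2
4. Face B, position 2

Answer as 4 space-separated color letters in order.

Answer: O W B B

Derivation:
After move 1 (F): F=GGGG U=WWOO R=WRWR D=RRYY L=OYOY
After move 2 (U): U=OWOW F=WRGG R=BBWR B=OYBB L=GGOY
After move 3 (F): F=GWGR U=OWYG R=OBWR D=WBYY L=GROR
After move 4 (U): U=YOGW F=OBGR R=OYWR B=GRBB L=GWOR
After move 5 (F'): F=BROG U=YOOW R=BYWR D=WRYY L=GWOG
After move 6 (F'): F=RGBO U=YOBW R=RYWR D=WGYY L=GWOO
Query 1: U[1] = O
Query 2: U[3] = W
Query 3: U[2] = B
Query 4: B[2] = B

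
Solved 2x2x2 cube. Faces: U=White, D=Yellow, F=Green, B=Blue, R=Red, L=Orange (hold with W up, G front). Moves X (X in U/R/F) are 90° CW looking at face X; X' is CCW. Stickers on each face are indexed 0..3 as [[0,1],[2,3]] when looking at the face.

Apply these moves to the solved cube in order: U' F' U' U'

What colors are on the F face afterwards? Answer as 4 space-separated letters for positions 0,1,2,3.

After move 1 (U'): U=WWWW F=OOGG R=GGRR B=RRBB L=BBOO
After move 2 (F'): F=OGOG U=WWGR R=YGYR D=BOYY L=BWOW
After move 3 (U'): U=WRWG F=BWOG R=OGYR B=YGBB L=RROW
After move 4 (U'): U=RGWW F=RROG R=BWYR B=OGBB L=YGOW
Query: F face = RROG

Answer: R R O G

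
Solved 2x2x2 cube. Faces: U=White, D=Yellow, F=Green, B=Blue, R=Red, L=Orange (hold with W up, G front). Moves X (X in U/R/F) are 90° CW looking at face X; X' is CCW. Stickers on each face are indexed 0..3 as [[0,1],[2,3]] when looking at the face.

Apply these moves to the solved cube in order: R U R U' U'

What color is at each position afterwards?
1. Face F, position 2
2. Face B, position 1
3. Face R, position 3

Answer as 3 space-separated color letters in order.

Answer: G B B

Derivation:
After move 1 (R): R=RRRR U=WGWG F=GYGY D=YBYB B=WBWB
After move 2 (U): U=WWGG F=RRGY R=WBRR B=OOWB L=GYOO
After move 3 (R): R=RWRB U=WRGY F=RBGB D=YWYO B=GOWB
After move 4 (U'): U=RYWG F=GYGB R=RBRB B=RWWB L=GOOO
After move 5 (U'): U=YGRW F=GOGB R=GYRB B=RBWB L=RWOO
Query 1: F[2] = G
Query 2: B[1] = B
Query 3: R[3] = B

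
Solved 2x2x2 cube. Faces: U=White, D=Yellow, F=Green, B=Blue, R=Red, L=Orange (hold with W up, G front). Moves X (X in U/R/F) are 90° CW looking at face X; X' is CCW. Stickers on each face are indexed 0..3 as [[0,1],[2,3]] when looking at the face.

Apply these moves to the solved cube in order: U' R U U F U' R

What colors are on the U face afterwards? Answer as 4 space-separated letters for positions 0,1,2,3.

Answer: W Y G R

Derivation:
After move 1 (U'): U=WWWW F=OOGG R=GGRR B=RRBB L=BBOO
After move 2 (R): R=RGRG U=WOWG F=OYGY D=YBYR B=WRWB
After move 3 (U): U=WWGO F=RGGY R=WRRG B=BBWB L=OYOO
After move 4 (U): U=GWOW F=WRGY R=BBRG B=OYWB L=RGOO
After move 5 (F): F=GWYR U=GWOG R=OBWG D=RBYR L=RYOB
After move 6 (U'): U=WGGO F=RYYR R=GWWG B=OBWB L=OYOB
After move 7 (R): R=WGGW U=WYGR F=RBYR D=RWYO B=OBGB
Query: U face = WYGR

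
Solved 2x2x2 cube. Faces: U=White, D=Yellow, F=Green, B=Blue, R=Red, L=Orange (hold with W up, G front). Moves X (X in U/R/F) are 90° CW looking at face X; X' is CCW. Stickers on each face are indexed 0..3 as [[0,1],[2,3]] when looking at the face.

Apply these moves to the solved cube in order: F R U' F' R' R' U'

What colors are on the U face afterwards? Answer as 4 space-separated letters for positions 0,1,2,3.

After move 1 (F): F=GGGG U=WWOO R=WRWR D=RRYY L=OYOY
After move 2 (R): R=WWRR U=WGOG F=GRGY D=RBYB B=OBWB
After move 3 (U'): U=GGWO F=OYGY R=GRRR B=WWWB L=OBOY
After move 4 (F'): F=YYOG U=GGGR R=BRRR D=BYYB L=OOOW
After move 5 (R'): R=RRBR U=GWGW F=YGOR D=BYYG B=BWYB
After move 6 (R'): R=RRRB U=GYGB F=YWOW D=BGYR B=GWYB
After move 7 (U'): U=YBGG F=OOOW R=YWRB B=RRYB L=GWOW
Query: U face = YBGG

Answer: Y B G G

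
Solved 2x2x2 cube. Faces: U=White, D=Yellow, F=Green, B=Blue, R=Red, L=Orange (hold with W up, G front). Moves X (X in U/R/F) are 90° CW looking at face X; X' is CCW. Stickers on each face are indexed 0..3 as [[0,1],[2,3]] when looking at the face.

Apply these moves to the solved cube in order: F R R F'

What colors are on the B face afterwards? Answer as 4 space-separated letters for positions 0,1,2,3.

After move 1 (F): F=GGGG U=WWOO R=WRWR D=RRYY L=OYOY
After move 2 (R): R=WWRR U=WGOG F=GRGY D=RBYB B=OBWB
After move 3 (R): R=RWRW U=WROY F=GBGB D=RWYO B=GBGB
After move 4 (F'): F=BBGG U=WRRR R=WWRW D=YYYO L=OYOO
Query: B face = GBGB

Answer: G B G B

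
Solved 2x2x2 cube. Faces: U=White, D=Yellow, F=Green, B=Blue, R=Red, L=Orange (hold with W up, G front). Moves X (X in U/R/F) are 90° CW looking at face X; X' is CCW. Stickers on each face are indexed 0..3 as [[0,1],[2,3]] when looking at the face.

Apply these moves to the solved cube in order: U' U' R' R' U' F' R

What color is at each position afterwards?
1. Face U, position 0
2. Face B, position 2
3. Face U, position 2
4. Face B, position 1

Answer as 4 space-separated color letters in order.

Answer: Y Y B R

Derivation:
After move 1 (U'): U=WWWW F=OOGG R=GGRR B=RRBB L=BBOO
After move 2 (U'): U=WWWW F=BBGG R=OORR B=GGBB L=RROO
After move 3 (R'): R=OROR U=WBWG F=BWGW D=YBYG B=YGYB
After move 4 (R'): R=RROO U=WYWY F=BBGG D=YWYW B=GGBB
After move 5 (U'): U=YYWW F=RRGG R=BBOO B=RRBB L=GGOO
After move 6 (F'): F=RGRG U=YYBO R=WBYO D=GOYW L=GWOW
After move 7 (R): R=YWOB U=YGBG F=RORW D=GBYR B=ORYB
Query 1: U[0] = Y
Query 2: B[2] = Y
Query 3: U[2] = B
Query 4: B[1] = R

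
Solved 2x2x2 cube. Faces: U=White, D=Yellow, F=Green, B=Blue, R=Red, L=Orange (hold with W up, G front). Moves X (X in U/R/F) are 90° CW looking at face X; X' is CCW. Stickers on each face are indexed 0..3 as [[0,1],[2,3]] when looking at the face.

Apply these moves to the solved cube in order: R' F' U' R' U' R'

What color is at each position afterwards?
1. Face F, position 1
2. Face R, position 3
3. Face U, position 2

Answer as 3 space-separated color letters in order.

Answer: G W B

Derivation:
After move 1 (R'): R=RRRR U=WBWB F=GWGW D=YGYG B=YBYB
After move 2 (F'): F=WWGG U=WBRR R=GRYR D=OOYG L=OBOW
After move 3 (U'): U=BRWR F=OBGG R=WWYR B=GRYB L=YBOW
After move 4 (R'): R=WRWY U=BYWG F=ORGR D=OBYG B=GROB
After move 5 (U'): U=YGBW F=YBGR R=ORWY B=WROB L=GROW
After move 6 (R'): R=RYOW U=YOBW F=YGGW D=OBYR B=GRBB
Query 1: F[1] = G
Query 2: R[3] = W
Query 3: U[2] = B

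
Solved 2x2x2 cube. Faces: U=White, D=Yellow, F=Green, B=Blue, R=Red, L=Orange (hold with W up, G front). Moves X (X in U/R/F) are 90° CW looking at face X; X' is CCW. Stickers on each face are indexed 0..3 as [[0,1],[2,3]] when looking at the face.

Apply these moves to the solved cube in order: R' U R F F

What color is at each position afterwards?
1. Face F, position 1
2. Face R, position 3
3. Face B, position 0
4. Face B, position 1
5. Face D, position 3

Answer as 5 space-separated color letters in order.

After move 1 (R'): R=RRRR U=WBWB F=GWGW D=YGYG B=YBYB
After move 2 (U): U=WWBB F=RRGW R=YBRR B=OOYB L=GWOO
After move 3 (R): R=RYRB U=WRBW F=RGGG D=YYYO B=BOWB
After move 4 (F): F=GRGG U=WROW R=BYWB D=RRYO L=GYOY
After move 5 (F): F=GGGR U=WRYY R=OYWB D=WBYO L=GROR
Query 1: F[1] = G
Query 2: R[3] = B
Query 3: B[0] = B
Query 4: B[1] = O
Query 5: D[3] = O

Answer: G B B O O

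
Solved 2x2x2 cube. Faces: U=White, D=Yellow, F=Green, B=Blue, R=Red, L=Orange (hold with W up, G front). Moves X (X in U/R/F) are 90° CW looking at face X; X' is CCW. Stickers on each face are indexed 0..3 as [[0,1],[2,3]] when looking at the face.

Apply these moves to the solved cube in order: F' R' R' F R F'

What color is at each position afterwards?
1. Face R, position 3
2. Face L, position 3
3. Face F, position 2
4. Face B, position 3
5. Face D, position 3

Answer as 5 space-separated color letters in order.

After move 1 (F'): F=GGGG U=WWRR R=YRYR D=OOYY L=OWOW
After move 2 (R'): R=RRYY U=WBRB F=GWGR D=OGYG B=YBOB
After move 3 (R'): R=RYRY U=WORY F=GBGB D=OWYR B=GBGB
After move 4 (F): F=GGBB U=WOWW R=RYYY D=RRYR L=OOOW
After move 5 (R): R=YRYY U=WGWB F=GRBR D=RGYG B=WBOB
After move 6 (F'): F=RRGB U=WGYY R=GRRY D=OWYG L=OBOW
Query 1: R[3] = Y
Query 2: L[3] = W
Query 3: F[2] = G
Query 4: B[3] = B
Query 5: D[3] = G

Answer: Y W G B G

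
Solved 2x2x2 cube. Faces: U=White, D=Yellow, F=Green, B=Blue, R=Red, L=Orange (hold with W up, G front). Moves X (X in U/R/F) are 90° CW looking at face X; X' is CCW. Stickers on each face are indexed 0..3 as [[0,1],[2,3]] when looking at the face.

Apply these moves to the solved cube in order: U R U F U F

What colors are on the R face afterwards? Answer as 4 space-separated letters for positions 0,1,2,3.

After move 1 (U): U=WWWW F=RRGG R=BBRR B=OOBB L=GGOO
After move 2 (R): R=RBRB U=WRWG F=RYGY D=YBYO B=WOWB
After move 3 (U): U=WWGR F=RBGY R=WORB B=GGWB L=RYOO
After move 4 (F): F=GRYB U=WWOY R=GORB D=RWYO L=RYOB
After move 5 (U): U=OWYW F=GOYB R=GGRB B=RYWB L=GROB
After move 6 (F): F=YGBO U=OWBR R=YGWB D=RGYO L=GROW
Query: R face = YGWB

Answer: Y G W B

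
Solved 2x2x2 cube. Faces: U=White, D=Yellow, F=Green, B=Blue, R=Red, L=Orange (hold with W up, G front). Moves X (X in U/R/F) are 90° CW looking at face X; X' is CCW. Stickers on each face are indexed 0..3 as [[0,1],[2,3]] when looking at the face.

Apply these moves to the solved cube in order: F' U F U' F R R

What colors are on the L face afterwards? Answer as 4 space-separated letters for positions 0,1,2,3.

After move 1 (F'): F=GGGG U=WWRR R=YRYR D=OOYY L=OWOW
After move 2 (U): U=RWRW F=YRGG R=BBYR B=OWBB L=GGOW
After move 3 (F): F=GYGR U=RWWG R=RBWR D=YBYY L=GOOO
After move 4 (U'): U=WGRW F=GOGR R=GYWR B=RBBB L=OWOO
After move 5 (F): F=GGRO U=WGOW R=RYWR D=WGYY L=OYOB
After move 6 (R): R=WRRY U=WGOO F=GGRY D=WBYR B=WBGB
After move 7 (R): R=RWYR U=WGOY F=GBRR D=WGYW B=OBGB
Query: L face = OYOB

Answer: O Y O B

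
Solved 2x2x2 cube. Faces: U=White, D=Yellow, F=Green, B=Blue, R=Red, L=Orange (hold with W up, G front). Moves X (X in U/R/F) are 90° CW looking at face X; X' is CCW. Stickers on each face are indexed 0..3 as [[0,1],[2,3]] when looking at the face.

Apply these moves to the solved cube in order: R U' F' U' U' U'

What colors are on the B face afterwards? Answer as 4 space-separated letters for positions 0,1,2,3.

Answer: W W W B

Derivation:
After move 1 (R): R=RRRR U=WGWG F=GYGY D=YBYB B=WBWB
After move 2 (U'): U=GGWW F=OOGY R=GYRR B=RRWB L=WBOO
After move 3 (F'): F=OYOG U=GGGR R=BYYR D=BOYB L=WWOW
After move 4 (U'): U=GRGG F=WWOG R=OYYR B=BYWB L=RROW
After move 5 (U'): U=RGGG F=RROG R=WWYR B=OYWB L=BYOW
After move 6 (U'): U=GGRG F=BYOG R=RRYR B=WWWB L=OYOW
Query: B face = WWWB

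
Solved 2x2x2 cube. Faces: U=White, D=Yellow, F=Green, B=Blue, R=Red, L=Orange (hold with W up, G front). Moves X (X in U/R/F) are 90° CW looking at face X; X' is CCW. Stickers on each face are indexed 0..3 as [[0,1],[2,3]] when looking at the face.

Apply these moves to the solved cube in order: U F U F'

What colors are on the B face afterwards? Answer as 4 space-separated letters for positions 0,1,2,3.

Answer: G Y B B

Derivation:
After move 1 (U): U=WWWW F=RRGG R=BBRR B=OOBB L=GGOO
After move 2 (F): F=GRGR U=WWOG R=WBWR D=RBYY L=GYOY
After move 3 (U): U=OWGW F=WBGR R=OOWR B=GYBB L=GROY
After move 4 (F'): F=BRWG U=OWOW R=BORR D=RYYY L=GWOG
Query: B face = GYBB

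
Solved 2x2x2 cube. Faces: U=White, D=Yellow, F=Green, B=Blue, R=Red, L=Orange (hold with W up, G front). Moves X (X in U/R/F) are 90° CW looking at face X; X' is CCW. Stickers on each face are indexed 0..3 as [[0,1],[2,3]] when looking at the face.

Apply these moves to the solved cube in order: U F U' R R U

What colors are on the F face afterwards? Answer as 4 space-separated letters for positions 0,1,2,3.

After move 1 (U): U=WWWW F=RRGG R=BBRR B=OOBB L=GGOO
After move 2 (F): F=GRGR U=WWOG R=WBWR D=RBYY L=GYOY
After move 3 (U'): U=WGWO F=GYGR R=GRWR B=WBBB L=OOOY
After move 4 (R): R=WGRR U=WYWR F=GBGY D=RBYW B=OBGB
After move 5 (R): R=RWRG U=WBWY F=GBGW D=RGYO B=RBYB
After move 6 (U): U=WWYB F=RWGW R=RBRG B=OOYB L=GBOY
Query: F face = RWGW

Answer: R W G W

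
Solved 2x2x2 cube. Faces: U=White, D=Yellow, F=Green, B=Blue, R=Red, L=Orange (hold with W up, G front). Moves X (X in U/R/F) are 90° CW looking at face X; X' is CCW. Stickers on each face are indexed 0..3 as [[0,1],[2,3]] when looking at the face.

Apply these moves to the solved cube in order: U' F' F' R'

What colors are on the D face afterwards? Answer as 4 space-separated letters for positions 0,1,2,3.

After move 1 (U'): U=WWWW F=OOGG R=GGRR B=RRBB L=BBOO
After move 2 (F'): F=OGOG U=WWGR R=YGYR D=BOYY L=BWOW
After move 3 (F'): F=GGOO U=WWYY R=OGBR D=WWYY L=BROG
After move 4 (R'): R=GROB U=WBYR F=GWOY D=WGYO B=YRWB
Query: D face = WGYO

Answer: W G Y O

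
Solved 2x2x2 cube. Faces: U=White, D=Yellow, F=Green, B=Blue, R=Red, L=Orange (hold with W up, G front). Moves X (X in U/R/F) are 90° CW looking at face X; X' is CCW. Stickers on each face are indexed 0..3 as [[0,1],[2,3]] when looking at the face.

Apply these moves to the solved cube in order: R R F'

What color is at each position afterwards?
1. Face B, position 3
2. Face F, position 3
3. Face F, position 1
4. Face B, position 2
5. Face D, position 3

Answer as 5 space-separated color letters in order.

Answer: B G B G W

Derivation:
After move 1 (R): R=RRRR U=WGWG F=GYGY D=YBYB B=WBWB
After move 2 (R): R=RRRR U=WYWY F=GBGB D=YWYW B=GBGB
After move 3 (F'): F=BBGG U=WYRR R=WRYR D=OOYW L=OYOW
Query 1: B[3] = B
Query 2: F[3] = G
Query 3: F[1] = B
Query 4: B[2] = G
Query 5: D[3] = W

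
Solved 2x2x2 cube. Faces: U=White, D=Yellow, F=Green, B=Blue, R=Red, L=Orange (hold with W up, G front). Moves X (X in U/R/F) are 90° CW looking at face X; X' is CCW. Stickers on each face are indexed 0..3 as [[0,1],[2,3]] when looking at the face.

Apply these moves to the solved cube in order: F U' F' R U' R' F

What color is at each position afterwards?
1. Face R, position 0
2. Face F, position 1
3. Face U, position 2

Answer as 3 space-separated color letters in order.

After move 1 (F): F=GGGG U=WWOO R=WRWR D=RRYY L=OYOY
After move 2 (U'): U=WOWO F=OYGG R=GGWR B=WRBB L=BBOY
After move 3 (F'): F=YGOG U=WOGW R=RGRR D=BYYY L=BOOW
After move 4 (R): R=RRRG U=WGGG F=YYOY D=BBYW B=WROB
After move 5 (U'): U=GGWG F=BOOY R=YYRG B=RROB L=WROW
After move 6 (R'): R=YGYR U=GOWR F=BGOG D=BOYY B=WRBB
After move 7 (F): F=OBGG U=GOWR R=WGRR D=YYYY L=WBOO
Query 1: R[0] = W
Query 2: F[1] = B
Query 3: U[2] = W

Answer: W B W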